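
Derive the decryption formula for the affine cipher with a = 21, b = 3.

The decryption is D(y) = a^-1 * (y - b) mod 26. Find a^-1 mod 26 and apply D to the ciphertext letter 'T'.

Step 1: Find a^-1, the modular inverse of 21 mod 26.
Step 2: We need 21 * a^-1 = 1 (mod 26).
Step 3: 21 * 5 = 105 = 4 * 26 + 1, so a^-1 = 5.
Step 4: D(y) = 5(y - 3) mod 26.
Step 5: Apply to 'T' (y = 19): D(19) = 5 * (19 - 3) mod 26 = 5 * 16 mod 26 = 2 -> 'C'.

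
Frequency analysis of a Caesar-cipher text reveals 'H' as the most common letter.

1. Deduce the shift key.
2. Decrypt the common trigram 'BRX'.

Step 1: In English, 'E' is the most frequent letter (12.7%).
Step 2: The most frequent ciphertext letter is 'H' (position 7).
Step 3: Shift = (7 - 4) mod 26 = 3.
Step 4: Decrypt 'BRX' by shifting back 3:
  B -> Y
  R -> O
  X -> U
Step 5: 'BRX' decrypts to 'YOU'.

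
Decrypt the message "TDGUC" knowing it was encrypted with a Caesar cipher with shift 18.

Step 1: Reverse the shift by subtracting 18 from each letter position.
  T (position 19) -> position (19-18) mod 26 = 1 -> B
  D (position 3) -> position (3-18) mod 26 = 11 -> L
  G (position 6) -> position (6-18) mod 26 = 14 -> O
  U (position 20) -> position (20-18) mod 26 = 2 -> C
  C (position 2) -> position (2-18) mod 26 = 10 -> K
Decrypted message: BLOCK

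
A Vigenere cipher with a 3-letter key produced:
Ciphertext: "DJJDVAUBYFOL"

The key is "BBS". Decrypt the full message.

Step 1: Key 'BBS' has length 3. Extended key: BBSBBSBBSBBS
Step 2: Decrypt each position:
  D(3) - B(1) = 2 = C
  J(9) - B(1) = 8 = I
  J(9) - S(18) = 17 = R
  D(3) - B(1) = 2 = C
  V(21) - B(1) = 20 = U
  A(0) - S(18) = 8 = I
  U(20) - B(1) = 19 = T
  B(1) - B(1) = 0 = A
  Y(24) - S(18) = 6 = G
  F(5) - B(1) = 4 = E
  O(14) - B(1) = 13 = N
  L(11) - S(18) = 19 = T
Plaintext: CIRCUITAGENT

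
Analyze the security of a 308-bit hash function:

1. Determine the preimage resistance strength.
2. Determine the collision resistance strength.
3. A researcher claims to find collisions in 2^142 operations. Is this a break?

Step 1: Preimage resistance requires brute-force of 2^308 operations.
Step 2: Collision resistance (birthday bound) = 2^(308/2) = 2^154.
Step 3: The claimed attack costs 2^142 operations.
Step 4: Since 2^142 < 2^154, the claimed attack beats the generic birthday bound, so collision resistance is broken.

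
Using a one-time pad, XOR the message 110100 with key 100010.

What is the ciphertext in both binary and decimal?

Step 1: Write out the XOR operation bit by bit:
  Message: 110100
  Key:     100010
  XOR:     010110
Step 2: Convert to decimal: 010110 = 22.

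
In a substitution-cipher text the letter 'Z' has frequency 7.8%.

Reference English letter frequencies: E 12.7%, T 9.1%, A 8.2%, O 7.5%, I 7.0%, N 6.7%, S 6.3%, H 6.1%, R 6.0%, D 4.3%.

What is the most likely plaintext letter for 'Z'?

Step 1: The observed frequency is 7.8%.
Step 2: Compare with English frequencies:
  E: 12.7% (difference: 4.9%)
  T: 9.1% (difference: 1.3%)
  A: 8.2% (difference: 0.4%)
  O: 7.5% (difference: 0.3%) <-- closest
  I: 7.0% (difference: 0.8%)
  N: 6.7% (difference: 1.1%)
  S: 6.3% (difference: 1.5%)
  H: 6.1% (difference: 1.7%)
  R: 6.0% (difference: 1.8%)
  D: 4.3% (difference: 3.5%)
Step 3: 'Z' most likely represents 'O' (frequency 7.5%).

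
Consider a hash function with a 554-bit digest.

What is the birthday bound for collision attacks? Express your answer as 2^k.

Step 1: The birthday paradox gives collision probability ~50% after sqrt(2^n) = 2^(n/2) hashes.
Step 2: For 554-bit output: 2^(554/2) = 2^277.
Step 3: Approximately 2^277 hash computations needed.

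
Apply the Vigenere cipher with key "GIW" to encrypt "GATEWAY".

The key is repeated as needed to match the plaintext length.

Step 1: Repeat key to match plaintext length:
  Plaintext: GATEWAY
  Key:       GIWGIWG
Step 2: Encrypt each letter:
  G(6) + G(6) = (6+6) mod 26 = 12 = M
  A(0) + I(8) = (0+8) mod 26 = 8 = I
  T(19) + W(22) = (19+22) mod 26 = 15 = P
  E(4) + G(6) = (4+6) mod 26 = 10 = K
  W(22) + I(8) = (22+8) mod 26 = 4 = E
  A(0) + W(22) = (0+22) mod 26 = 22 = W
  Y(24) + G(6) = (24+6) mod 26 = 4 = E
Ciphertext: MIPKEWE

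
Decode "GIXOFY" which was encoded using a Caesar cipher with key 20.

Step 1: Reverse the shift by subtracting 20 from each letter position.
  G (position 6) -> position (6-20) mod 26 = 12 -> M
  I (position 8) -> position (8-20) mod 26 = 14 -> O
  X (position 23) -> position (23-20) mod 26 = 3 -> D
  O (position 14) -> position (14-20) mod 26 = 20 -> U
  F (position 5) -> position (5-20) mod 26 = 11 -> L
  Y (position 24) -> position (24-20) mod 26 = 4 -> E
Decrypted message: MODULE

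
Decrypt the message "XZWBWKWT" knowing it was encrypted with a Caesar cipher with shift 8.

Step 1: Reverse the shift by subtracting 8 from each letter position.
  X (position 23) -> position (23-8) mod 26 = 15 -> P
  Z (position 25) -> position (25-8) mod 26 = 17 -> R
  W (position 22) -> position (22-8) mod 26 = 14 -> O
  B (position 1) -> position (1-8) mod 26 = 19 -> T
  W (position 22) -> position (22-8) mod 26 = 14 -> O
  K (position 10) -> position (10-8) mod 26 = 2 -> C
  W (position 22) -> position (22-8) mod 26 = 14 -> O
  T (position 19) -> position (19-8) mod 26 = 11 -> L
Decrypted message: PROTOCOL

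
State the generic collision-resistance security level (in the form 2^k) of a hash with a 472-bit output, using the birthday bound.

Step 1: The birthday paradox gives collision probability ~50% after sqrt(2^n) = 2^(n/2) hashes.
Step 2: For 472-bit output: 2^(472/2) = 2^236.
Step 3: Approximately 2^236 hash computations needed.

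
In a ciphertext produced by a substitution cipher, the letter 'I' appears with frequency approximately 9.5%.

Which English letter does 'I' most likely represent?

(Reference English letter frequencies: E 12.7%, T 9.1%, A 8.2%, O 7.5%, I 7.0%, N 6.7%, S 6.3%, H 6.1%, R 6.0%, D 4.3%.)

Step 1: The observed frequency is 9.5%.
Step 2: Compare with English frequencies:
  E: 12.7% (difference: 3.2%)
  T: 9.1% (difference: 0.4%) <-- closest
  A: 8.2% (difference: 1.3%)
  O: 7.5% (difference: 2.0%)
  I: 7.0% (difference: 2.5%)
  N: 6.7% (difference: 2.8%)
  S: 6.3% (difference: 3.2%)
  H: 6.1% (difference: 3.4%)
  R: 6.0% (difference: 3.5%)
  D: 4.3% (difference: 5.2%)
Step 3: 'I' most likely represents 'T' (frequency 9.1%).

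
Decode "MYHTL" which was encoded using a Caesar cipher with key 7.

Step 1: Reverse the shift by subtracting 7 from each letter position.
  M (position 12) -> position (12-7) mod 26 = 5 -> F
  Y (position 24) -> position (24-7) mod 26 = 17 -> R
  H (position 7) -> position (7-7) mod 26 = 0 -> A
  T (position 19) -> position (19-7) mod 26 = 12 -> M
  L (position 11) -> position (11-7) mod 26 = 4 -> E
Decrypted message: FRAME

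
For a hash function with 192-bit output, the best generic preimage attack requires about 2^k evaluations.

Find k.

Step 1: The hash has a 192-bit output.
Step 2: Preimage resistance means: given a digest h(x), it should be infeasible to find any input that hashes to it.
With a 192-bit output there are 2^192 possible digests, so a generic brute-force preimage search costs about 2^192 evaluations.
Step 3: Security level = 192 bits.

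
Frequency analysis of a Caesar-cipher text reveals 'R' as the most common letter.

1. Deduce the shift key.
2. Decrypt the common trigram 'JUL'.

Step 1: In English, 'E' is the most frequent letter (12.7%).
Step 2: The most frequent ciphertext letter is 'R' (position 17).
Step 3: Shift = (17 - 4) mod 26 = 13.
Step 4: Decrypt 'JUL' by shifting back 13:
  J -> W
  U -> H
  L -> Y
Step 5: 'JUL' decrypts to 'WHY'.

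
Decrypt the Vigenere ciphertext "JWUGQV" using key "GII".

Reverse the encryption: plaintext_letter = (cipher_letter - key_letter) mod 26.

Step 1: Extend key: GIIGII
Step 2: Decrypt each letter (c - k) mod 26:
  J(9) - G(6) = (9-6) mod 26 = 3 = D
  W(22) - I(8) = (22-8) mod 26 = 14 = O
  U(20) - I(8) = (20-8) mod 26 = 12 = M
  G(6) - G(6) = (6-6) mod 26 = 0 = A
  Q(16) - I(8) = (16-8) mod 26 = 8 = I
  V(21) - I(8) = (21-8) mod 26 = 13 = N
Plaintext: DOMAIN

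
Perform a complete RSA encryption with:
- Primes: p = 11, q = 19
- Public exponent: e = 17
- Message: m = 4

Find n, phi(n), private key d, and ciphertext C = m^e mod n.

Step 1: n = 11 * 19 = 209.
Step 2: phi(n) = (11-1)(19-1) = 10 * 18 = 180.
Step 3: Find d = 17^(-1) mod 180 = 53.
  Verify: 17 * 53 = 901 = 1 (mod 180).
Step 4: C = 4^17 mod 209 = 5.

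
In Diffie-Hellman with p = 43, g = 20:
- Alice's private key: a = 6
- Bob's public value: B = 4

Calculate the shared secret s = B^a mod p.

Step 1: s = B^a mod p = 4^6 mod 43.
  4^1 mod 43 = 4
  4^2 mod 43 = (4 * 4) mod 43 = 16
  4^3 mod 43 = (16 * 4) mod 43 = 21
  4^4 mod 43 = (21 * 4) mod 43 = 41
  4^5 mod 43 = (41 * 4) mod 43 = 35
  4^6 mod 43 = (35 * 4) mod 43 = 11
Result: shared secret = 11.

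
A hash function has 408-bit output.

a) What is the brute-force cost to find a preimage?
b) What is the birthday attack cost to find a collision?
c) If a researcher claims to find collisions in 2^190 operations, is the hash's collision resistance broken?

Step 1: Preimage resistance requires brute-force of 2^408 operations.
Step 2: Collision resistance (birthday bound) = 2^(408/2) = 2^204.
Step 3: The claimed attack costs 2^190 operations.
Step 4: Since 2^190 < 2^204, the claimed attack beats the generic birthday bound, so collision resistance is broken.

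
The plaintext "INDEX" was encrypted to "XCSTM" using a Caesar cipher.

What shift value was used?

Step 1: Compare first letters: I (position 8) -> X (position 23).
Step 2: Shift = (23 - 8) mod 26 = 15.
The shift value is 15.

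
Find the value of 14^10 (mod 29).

Step 1: Compute 14^10 mod 29 step by step, reducing modulo 29 at each step.
  14^1 mod 29 = 14
  14^2 mod 29 = (14 * 14) mod 29 = 22
  14^3 mod 29 = (22 * 14) mod 29 = 18
  14^4 mod 29 = (18 * 14) mod 29 = 20
  14^5 mod 29 = (20 * 14) mod 29 = 19
  14^6 mod 29 = (19 * 14) mod 29 = 5
  14^7 mod 29 = (5 * 14) mod 29 = 12
  14^8 mod 29 = (12 * 14) mod 29 = 23
  14^9 mod 29 = (23 * 14) mod 29 = 3
  14^10 mod 29 = (3 * 14) mod 29 = 13
Step 2: Result = 13.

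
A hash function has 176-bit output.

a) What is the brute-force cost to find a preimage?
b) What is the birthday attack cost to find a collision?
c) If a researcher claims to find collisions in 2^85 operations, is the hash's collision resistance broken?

Step 1: Preimage resistance requires brute-force of 2^176 operations.
Step 2: Collision resistance (birthday bound) = 2^(176/2) = 2^88.
Step 3: The claimed attack costs 2^85 operations.
Step 4: Since 2^85 < 2^88, the claimed attack beats the generic birthday bound, so collision resistance is broken.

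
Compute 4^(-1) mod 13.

Step 1: We need x such that 4 * x = 1 (mod 13).
Step 2: Using the extended Euclidean algorithm or trial:
  4 * 10 = 40 = 3 * 13 + 1.
Step 3: Since 40 mod 13 = 1, the inverse is x = 10.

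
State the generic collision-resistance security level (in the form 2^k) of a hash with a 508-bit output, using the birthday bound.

Step 1: The birthday paradox gives collision probability ~50% after sqrt(2^n) = 2^(n/2) hashes.
Step 2: For 508-bit output: 2^(508/2) = 2^254.
Step 3: Approximately 2^254 hash computations needed.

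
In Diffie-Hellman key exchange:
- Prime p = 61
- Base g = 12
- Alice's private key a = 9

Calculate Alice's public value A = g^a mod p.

Step 1: A = g^a mod p = 12^9 mod 61.
  12^1 mod 61 = 12
  12^2 mod 61 = (12 * 12) mod 61 = 22
  12^3 mod 61 = (22 * 12) mod 61 = 20
  12^4 mod 61 = (20 * 12) mod 61 = 57
  12^5 mod 61 = (57 * 12) mod 61 = 13
  12^6 mod 61 = (13 * 12) mod 61 = 34
  12^7 mod 61 = (34 * 12) mod 61 = 42
  12^8 mod 61 = (42 * 12) mod 61 = 16
  12^9 mod 61 = (16 * 12) mod 61 = 9
Result: A = 9.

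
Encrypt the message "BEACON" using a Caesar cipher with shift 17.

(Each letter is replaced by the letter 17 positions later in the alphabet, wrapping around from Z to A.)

Step 1: For each letter, shift forward by 17 positions (mod 26).
  B (position 1) -> position (1+17) mod 26 = 18 -> S
  E (position 4) -> position (4+17) mod 26 = 21 -> V
  A (position 0) -> position (0+17) mod 26 = 17 -> R
  C (position 2) -> position (2+17) mod 26 = 19 -> T
  O (position 14) -> position (14+17) mod 26 = 5 -> F
  N (position 13) -> position (13+17) mod 26 = 4 -> E
Result: SVRTFE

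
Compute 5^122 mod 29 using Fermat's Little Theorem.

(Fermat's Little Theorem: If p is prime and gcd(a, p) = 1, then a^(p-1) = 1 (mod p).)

Step 1: Since 29 is prime, by Fermat's Little Theorem: 5^28 = 1 (mod 29).
Step 2: Reduce exponent: 122 mod 28 = 10.
Step 3: So 5^122 = 5^10 (mod 29).
Step 4: 5^10 mod 29 = 20.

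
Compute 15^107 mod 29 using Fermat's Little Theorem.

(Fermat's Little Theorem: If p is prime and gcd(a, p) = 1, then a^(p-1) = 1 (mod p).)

Step 1: Since 29 is prime, by Fermat's Little Theorem: 15^28 = 1 (mod 29).
Step 2: Reduce exponent: 107 mod 28 = 23.
Step 3: So 15^107 = 15^23 (mod 29).
Step 4: 15^23 mod 29 = 3.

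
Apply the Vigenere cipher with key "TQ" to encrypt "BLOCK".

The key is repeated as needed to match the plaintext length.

Step 1: Repeat key to match plaintext length:
  Plaintext: BLOCK
  Key:       TQTQT
Step 2: Encrypt each letter:
  B(1) + T(19) = (1+19) mod 26 = 20 = U
  L(11) + Q(16) = (11+16) mod 26 = 1 = B
  O(14) + T(19) = (14+19) mod 26 = 7 = H
  C(2) + Q(16) = (2+16) mod 26 = 18 = S
  K(10) + T(19) = (10+19) mod 26 = 3 = D
Ciphertext: UBHSD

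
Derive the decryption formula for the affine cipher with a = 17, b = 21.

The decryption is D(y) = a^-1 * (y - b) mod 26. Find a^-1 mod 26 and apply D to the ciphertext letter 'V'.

Step 1: Find a^-1, the modular inverse of 17 mod 26.
Step 2: We need 17 * a^-1 = 1 (mod 26).
Step 3: 17 * 23 = 391 = 15 * 26 + 1, so a^-1 = 23.
Step 4: D(y) = 23(y - 21) mod 26.
Step 5: Apply to 'V' (y = 21): D(21) = 23 * (21 - 21) mod 26 = 23 * 0 mod 26 = 0 -> 'A'.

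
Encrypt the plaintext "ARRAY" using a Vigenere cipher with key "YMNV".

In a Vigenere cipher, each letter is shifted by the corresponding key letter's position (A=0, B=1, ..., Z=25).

Step 1: Repeat key to match plaintext length:
  Plaintext: ARRAY
  Key:       YMNVY
Step 2: Encrypt each letter:
  A(0) + Y(24) = (0+24) mod 26 = 24 = Y
  R(17) + M(12) = (17+12) mod 26 = 3 = D
  R(17) + N(13) = (17+13) mod 26 = 4 = E
  A(0) + V(21) = (0+21) mod 26 = 21 = V
  Y(24) + Y(24) = (24+24) mod 26 = 22 = W
Ciphertext: YDEVW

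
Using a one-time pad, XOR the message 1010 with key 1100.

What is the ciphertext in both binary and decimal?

Step 1: Write out the XOR operation bit by bit:
  Message: 1010
  Key:     1100
  XOR:     0110
Step 2: Convert to decimal: 0110 = 6.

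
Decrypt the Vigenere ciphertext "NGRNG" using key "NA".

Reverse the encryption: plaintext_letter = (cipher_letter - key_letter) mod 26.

Step 1: Extend key: NANAN
Step 2: Decrypt each letter (c - k) mod 26:
  N(13) - N(13) = (13-13) mod 26 = 0 = A
  G(6) - A(0) = (6-0) mod 26 = 6 = G
  R(17) - N(13) = (17-13) mod 26 = 4 = E
  N(13) - A(0) = (13-0) mod 26 = 13 = N
  G(6) - N(13) = (6-13) mod 26 = 19 = T
Plaintext: AGENT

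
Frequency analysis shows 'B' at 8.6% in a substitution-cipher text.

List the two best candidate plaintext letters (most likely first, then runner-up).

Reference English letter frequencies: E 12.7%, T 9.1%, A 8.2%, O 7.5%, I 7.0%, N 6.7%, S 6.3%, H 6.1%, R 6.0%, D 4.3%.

Step 1: Observed frequency of 'B' is 8.6%.
Step 2: Compute distances to each reference frequency and sort:
  A (8.2%): difference = 0.4% <-- BEST
  T (9.1%): difference = 0.5% <-- RUNNER-UP
  O (7.5%): difference = 1.1%
  I (7.0%): difference = 1.6%
  N (6.7%): difference = 1.9%
Step 3: Most likely is 'A' (8.2%, diff 0.4%); second most likely is 'T' (9.1%, diff 0.5%).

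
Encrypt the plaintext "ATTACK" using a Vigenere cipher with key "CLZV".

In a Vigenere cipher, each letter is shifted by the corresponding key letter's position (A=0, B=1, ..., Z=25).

Step 1: Repeat key to match plaintext length:
  Plaintext: ATTACK
  Key:       CLZVCL
Step 2: Encrypt each letter:
  A(0) + C(2) = (0+2) mod 26 = 2 = C
  T(19) + L(11) = (19+11) mod 26 = 4 = E
  T(19) + Z(25) = (19+25) mod 26 = 18 = S
  A(0) + V(21) = (0+21) mod 26 = 21 = V
  C(2) + C(2) = (2+2) mod 26 = 4 = E
  K(10) + L(11) = (10+11) mod 26 = 21 = V
Ciphertext: CESVEV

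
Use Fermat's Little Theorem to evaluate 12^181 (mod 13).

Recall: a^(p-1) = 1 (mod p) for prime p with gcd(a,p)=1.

Step 1: Since 13 is prime, by Fermat's Little Theorem: 12^12 = 1 (mod 13).
Step 2: Reduce exponent: 181 mod 12 = 1.
Step 3: So 12^181 = 12^1 (mod 13).
Step 4: 12^1 mod 13 = 12.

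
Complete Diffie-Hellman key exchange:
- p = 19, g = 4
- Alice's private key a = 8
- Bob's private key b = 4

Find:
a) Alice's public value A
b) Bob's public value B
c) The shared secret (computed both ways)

Step 1: A = g^a mod p = 4^8 mod 19 = 5.
Step 2: B = g^b mod p = 4^4 mod 19 = 9.
Step 3: Alice computes s = B^a mod p = 9^8 mod 19 = 17.
Step 4: Bob computes s = A^b mod p = 5^4 mod 19 = 17.
Both sides agree: shared secret = 17.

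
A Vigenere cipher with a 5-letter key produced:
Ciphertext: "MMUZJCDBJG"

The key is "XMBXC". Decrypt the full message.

Step 1: Key 'XMBXC' has length 5. Extended key: XMBXCXMBXC
Step 2: Decrypt each position:
  M(12) - X(23) = 15 = P
  M(12) - M(12) = 0 = A
  U(20) - B(1) = 19 = T
  Z(25) - X(23) = 2 = C
  J(9) - C(2) = 7 = H
  C(2) - X(23) = 5 = F
  D(3) - M(12) = 17 = R
  B(1) - B(1) = 0 = A
  J(9) - X(23) = 12 = M
  G(6) - C(2) = 4 = E
Plaintext: PATCHFRAME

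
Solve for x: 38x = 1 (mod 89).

Step 1: We need x such that 38 * x = 1 (mod 89).
Step 2: Using the extended Euclidean algorithm or trial:
  38 * 82 = 3116 = 35 * 89 + 1.
Step 3: Since 3116 mod 89 = 1, the inverse is x = 82.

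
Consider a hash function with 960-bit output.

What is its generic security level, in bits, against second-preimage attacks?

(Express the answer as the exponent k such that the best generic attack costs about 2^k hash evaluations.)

Step 1: The hash has a 960-bit output.
Step 2: Second-preimage resistance means: given a specific input x, it should be infeasible to find a different y with h(y) = h(x).
With a 960-bit output, a generic search for a second preimage costs about 2^960 evaluations (each trial matches the fixed target with probability 2^-960).
Step 3: Security level = 960 bits.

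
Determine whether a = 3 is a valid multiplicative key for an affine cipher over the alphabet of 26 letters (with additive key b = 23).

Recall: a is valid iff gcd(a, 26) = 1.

Step 1: Compute gcd(3, 26).
Step 2: gcd(3, 26) = 1.
Since gcd = 1, 3 is coprime with 26, so it is a valid key.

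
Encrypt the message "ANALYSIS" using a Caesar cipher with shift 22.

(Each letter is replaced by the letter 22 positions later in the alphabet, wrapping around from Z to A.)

Step 1: For each letter, shift forward by 22 positions (mod 26).
  A (position 0) -> position (0+22) mod 26 = 22 -> W
  N (position 13) -> position (13+22) mod 26 = 9 -> J
  A (position 0) -> position (0+22) mod 26 = 22 -> W
  L (position 11) -> position (11+22) mod 26 = 7 -> H
  Y (position 24) -> position (24+22) mod 26 = 20 -> U
  S (position 18) -> position (18+22) mod 26 = 14 -> O
  I (position 8) -> position (8+22) mod 26 = 4 -> E
  S (position 18) -> position (18+22) mod 26 = 14 -> O
Result: WJWHUOEO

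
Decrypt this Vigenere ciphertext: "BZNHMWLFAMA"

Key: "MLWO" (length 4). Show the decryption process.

Step 1: Key 'MLWO' has length 4. Extended key: MLWOMLWOMLW
Step 2: Decrypt each position:
  B(1) - M(12) = 15 = P
  Z(25) - L(11) = 14 = O
  N(13) - W(22) = 17 = R
  H(7) - O(14) = 19 = T
  M(12) - M(12) = 0 = A
  W(22) - L(11) = 11 = L
  L(11) - W(22) = 15 = P
  F(5) - O(14) = 17 = R
  A(0) - M(12) = 14 = O
  M(12) - L(11) = 1 = B
  A(0) - W(22) = 4 = E
Plaintext: PORTALPROBE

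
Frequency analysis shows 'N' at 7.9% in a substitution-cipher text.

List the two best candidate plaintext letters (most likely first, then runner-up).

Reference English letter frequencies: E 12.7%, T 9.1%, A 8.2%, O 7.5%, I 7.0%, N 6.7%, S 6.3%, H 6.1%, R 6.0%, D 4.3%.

Step 1: Observed frequency of 'N' is 7.9%.
Step 2: Compute distances to each reference frequency and sort:
  A (8.2%): difference = 0.3% <-- BEST
  O (7.5%): difference = 0.4% <-- RUNNER-UP
  I (7.0%): difference = 0.9%
  T (9.1%): difference = 1.2%
  N (6.7%): difference = 1.2%
Step 3: Most likely is 'A' (8.2%, diff 0.3%); second most likely is 'O' (7.5%, diff 0.4%).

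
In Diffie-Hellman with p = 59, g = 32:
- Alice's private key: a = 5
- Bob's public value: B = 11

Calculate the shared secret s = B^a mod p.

Step 1: s = B^a mod p = 11^5 mod 59.
  11^1 mod 59 = 11
  11^2 mod 59 = (11 * 11) mod 59 = 3
  11^3 mod 59 = (3 * 11) mod 59 = 33
  11^4 mod 59 = (33 * 11) mod 59 = 9
  11^5 mod 59 = (9 * 11) mod 59 = 40
Result: shared secret = 40.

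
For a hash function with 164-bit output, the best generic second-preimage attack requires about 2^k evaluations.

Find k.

Step 1: The hash has a 164-bit output.
Step 2: Second-preimage resistance means: given a specific input x, it should be infeasible to find a different y with h(y) = h(x).
With a 164-bit output, a generic search for a second preimage costs about 2^164 evaluations (each trial matches the fixed target with probability 2^-164).
Step 3: Security level = 164 bits.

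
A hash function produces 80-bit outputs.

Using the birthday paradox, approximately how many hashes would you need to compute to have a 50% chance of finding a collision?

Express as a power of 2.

Step 1: The birthday paradox gives collision probability ~50% after sqrt(2^n) = 2^(n/2) hashes.
Step 2: For 80-bit output: 2^(80/2) = 2^40.
Step 3: Approximately 2^40 hash computations needed.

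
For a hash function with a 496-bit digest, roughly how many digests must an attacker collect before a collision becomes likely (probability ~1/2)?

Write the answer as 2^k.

Step 1: The birthday paradox gives collision probability ~50% after sqrt(2^n) = 2^(n/2) hashes.
Step 2: For 496-bit output: 2^(496/2) = 2^248.
Step 3: Approximately 2^248 hash computations needed.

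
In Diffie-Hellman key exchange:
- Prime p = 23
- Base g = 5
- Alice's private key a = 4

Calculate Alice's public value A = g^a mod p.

Step 1: A = g^a mod p = 5^4 mod 23.
  5^1 mod 23 = 5
  5^2 mod 23 = (5 * 5) mod 23 = 2
  5^3 mod 23 = (2 * 5) mod 23 = 10
  5^4 mod 23 = (10 * 5) mod 23 = 4
Result: A = 4.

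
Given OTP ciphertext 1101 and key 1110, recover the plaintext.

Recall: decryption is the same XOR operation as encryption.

Step 1: XOR ciphertext with key:
  Ciphertext: 1101
  Key:        1110
  XOR:        0011
Step 2: Plaintext = 0011 = 3 in decimal.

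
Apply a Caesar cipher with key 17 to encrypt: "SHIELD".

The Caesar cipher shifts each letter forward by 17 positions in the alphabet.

Step 1: For each letter, shift forward by 17 positions (mod 26).
  S (position 18) -> position (18+17) mod 26 = 9 -> J
  H (position 7) -> position (7+17) mod 26 = 24 -> Y
  I (position 8) -> position (8+17) mod 26 = 25 -> Z
  E (position 4) -> position (4+17) mod 26 = 21 -> V
  L (position 11) -> position (11+17) mod 26 = 2 -> C
  D (position 3) -> position (3+17) mod 26 = 20 -> U
Result: JYZVCU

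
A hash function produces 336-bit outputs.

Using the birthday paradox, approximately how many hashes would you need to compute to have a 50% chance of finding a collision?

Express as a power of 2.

Step 1: The birthday paradox gives collision probability ~50% after sqrt(2^n) = 2^(n/2) hashes.
Step 2: For 336-bit output: 2^(336/2) = 2^168.
Step 3: Approximately 2^168 hash computations needed.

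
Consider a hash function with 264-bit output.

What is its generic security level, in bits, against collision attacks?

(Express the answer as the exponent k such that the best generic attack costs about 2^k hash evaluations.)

Step 1: The hash has a 264-bit output.
Step 2: Collision resistance means it should be infeasible to find any x != y with h(x) = h(y).
By the birthday bound, a generic collision search succeeds after about sqrt(2^264) = 2^(264/2) = 2^132 evaluations.
Step 3: Security level = 132 bits.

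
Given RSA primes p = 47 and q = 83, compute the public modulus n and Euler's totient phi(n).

Step 1: n = p * q = 47 * 83 = 3901.
Step 2: phi(n) = (p-1)(q-1) = 46 * 82 = 3772.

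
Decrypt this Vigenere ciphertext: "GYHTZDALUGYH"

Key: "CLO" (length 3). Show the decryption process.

Step 1: Key 'CLO' has length 3. Extended key: CLOCLOCLOCLO
Step 2: Decrypt each position:
  G(6) - C(2) = 4 = E
  Y(24) - L(11) = 13 = N
  H(7) - O(14) = 19 = T
  T(19) - C(2) = 17 = R
  Z(25) - L(11) = 14 = O
  D(3) - O(14) = 15 = P
  A(0) - C(2) = 24 = Y
  L(11) - L(11) = 0 = A
  U(20) - O(14) = 6 = G
  G(6) - C(2) = 4 = E
  Y(24) - L(11) = 13 = N
  H(7) - O(14) = 19 = T
Plaintext: ENTROPYAGENT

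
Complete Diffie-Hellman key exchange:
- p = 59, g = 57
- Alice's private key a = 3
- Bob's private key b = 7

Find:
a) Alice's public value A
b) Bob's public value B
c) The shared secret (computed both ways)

Step 1: A = g^a mod p = 57^3 mod 59 = 51.
Step 2: B = g^b mod p = 57^7 mod 59 = 49.
Step 3: Alice computes s = B^a mod p = 49^3 mod 59 = 3.
Step 4: Bob computes s = A^b mod p = 51^7 mod 59 = 3.
Both sides agree: shared secret = 3.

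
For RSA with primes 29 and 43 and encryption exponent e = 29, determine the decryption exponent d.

Step 1: n = 29 * 43 = 1247.
Step 2: phi(n) = 28 * 42 = 1176.
Step 3: Find d such that 29 * d = 1 (mod 1176).
Step 4: d = 29^(-1) mod 1176 = 365.
Verification: 29 * 365 = 10585 = 9 * 1176 + 1.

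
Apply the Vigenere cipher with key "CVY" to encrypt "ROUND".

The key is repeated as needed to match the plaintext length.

Step 1: Repeat key to match plaintext length:
  Plaintext: ROUND
  Key:       CVYCV
Step 2: Encrypt each letter:
  R(17) + C(2) = (17+2) mod 26 = 19 = T
  O(14) + V(21) = (14+21) mod 26 = 9 = J
  U(20) + Y(24) = (20+24) mod 26 = 18 = S
  N(13) + C(2) = (13+2) mod 26 = 15 = P
  D(3) + V(21) = (3+21) mod 26 = 24 = Y
Ciphertext: TJSPY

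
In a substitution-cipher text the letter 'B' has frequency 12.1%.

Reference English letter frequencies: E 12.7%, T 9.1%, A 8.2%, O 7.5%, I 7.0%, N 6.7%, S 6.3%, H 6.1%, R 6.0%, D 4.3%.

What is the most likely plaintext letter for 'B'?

Step 1: The observed frequency is 12.1%.
Step 2: Compare with English frequencies:
  E: 12.7% (difference: 0.6%) <-- closest
  T: 9.1% (difference: 3.0%)
  A: 8.2% (difference: 3.9%)
  O: 7.5% (difference: 4.6%)
  I: 7.0% (difference: 5.1%)
  N: 6.7% (difference: 5.4%)
  S: 6.3% (difference: 5.8%)
  H: 6.1% (difference: 6.0%)
  R: 6.0% (difference: 6.1%)
  D: 4.3% (difference: 7.8%)
Step 3: 'B' most likely represents 'E' (frequency 12.7%).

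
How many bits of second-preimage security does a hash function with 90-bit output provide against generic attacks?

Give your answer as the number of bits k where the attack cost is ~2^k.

Step 1: The hash has a 90-bit output.
Step 2: Second-preimage resistance means: given a specific input x, it should be infeasible to find a different y with h(y) = h(x).
With a 90-bit output, a generic search for a second preimage costs about 2^90 evaluations (each trial matches the fixed target with probability 2^-90).
Step 3: Security level = 90 bits.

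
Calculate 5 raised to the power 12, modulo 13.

Step 1: Compute 5^12 mod 13 step by step, reducing modulo 13 at each step.
  5^1 mod 13 = 5
  5^2 mod 13 = (5 * 5) mod 13 = 12
  5^3 mod 13 = (12 * 5) mod 13 = 8
  5^4 mod 13 = (8 * 5) mod 13 = 1
  5^5 mod 13 = (1 * 5) mod 13 = 5
  5^6 mod 13 = (5 * 5) mod 13 = 12
  5^7 mod 13 = (12 * 5) mod 13 = 8
  5^8 mod 13 = (8 * 5) mod 13 = 1
  5^9 mod 13 = (1 * 5) mod 13 = 5
  5^10 mod 13 = (5 * 5) mod 13 = 12
  5^11 mod 13 = (12 * 5) mod 13 = 8
  5^12 mod 13 = (8 * 5) mod 13 = 1
Step 2: Result = 1.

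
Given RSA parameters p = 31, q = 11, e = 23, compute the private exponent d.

Step 1: n = 31 * 11 = 341.
Step 2: phi(n) = 30 * 10 = 300.
Step 3: Find d such that 23 * d = 1 (mod 300).
Step 4: d = 23^(-1) mod 300 = 287.
Verification: 23 * 287 = 6601 = 22 * 300 + 1.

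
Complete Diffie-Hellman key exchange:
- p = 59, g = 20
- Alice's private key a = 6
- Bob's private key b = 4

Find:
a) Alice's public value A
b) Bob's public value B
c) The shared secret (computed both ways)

Step 1: A = g^a mod p = 20^6 mod 59 = 45.
Step 2: B = g^b mod p = 20^4 mod 59 = 51.
Step 3: Alice computes s = B^a mod p = 51^6 mod 59 = 7.
Step 4: Bob computes s = A^b mod p = 45^4 mod 59 = 7.
Both sides agree: shared secret = 7.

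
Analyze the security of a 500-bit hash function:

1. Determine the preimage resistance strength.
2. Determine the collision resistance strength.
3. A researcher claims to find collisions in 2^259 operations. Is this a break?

Step 1: Preimage resistance requires brute-force of 2^500 operations.
Step 2: Collision resistance (birthday bound) = 2^(500/2) = 2^250.
Step 3: The claimed attack costs 2^259 operations.
Step 4: Since 2^259 >= 2^250, the claimed attack is no faster than the generic birthday attack, so this does not break collision resistance.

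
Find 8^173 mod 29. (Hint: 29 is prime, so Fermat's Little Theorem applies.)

Step 1: Since 29 is prime, by Fermat's Little Theorem: 8^28 = 1 (mod 29).
Step 2: Reduce exponent: 173 mod 28 = 5.
Step 3: So 8^173 = 8^5 (mod 29).
Step 4: 8^5 mod 29 = 27.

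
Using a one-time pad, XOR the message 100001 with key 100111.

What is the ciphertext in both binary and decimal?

Step 1: Write out the XOR operation bit by bit:
  Message: 100001
  Key:     100111
  XOR:     000110
Step 2: Convert to decimal: 000110 = 6.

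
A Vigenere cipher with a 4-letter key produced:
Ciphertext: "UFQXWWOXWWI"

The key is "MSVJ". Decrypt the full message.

Step 1: Key 'MSVJ' has length 4. Extended key: MSVJMSVJMSV
Step 2: Decrypt each position:
  U(20) - M(12) = 8 = I
  F(5) - S(18) = 13 = N
  Q(16) - V(21) = 21 = V
  X(23) - J(9) = 14 = O
  W(22) - M(12) = 10 = K
  W(22) - S(18) = 4 = E
  O(14) - V(21) = 19 = T
  X(23) - J(9) = 14 = O
  W(22) - M(12) = 10 = K
  W(22) - S(18) = 4 = E
  I(8) - V(21) = 13 = N
Plaintext: INVOKETOKEN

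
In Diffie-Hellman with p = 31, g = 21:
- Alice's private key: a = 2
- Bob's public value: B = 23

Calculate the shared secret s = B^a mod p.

Step 1: s = B^a mod p = 23^2 mod 31.
  23^1 mod 31 = 23
  23^2 mod 31 = (23 * 23) mod 31 = 2
Result: shared secret = 2.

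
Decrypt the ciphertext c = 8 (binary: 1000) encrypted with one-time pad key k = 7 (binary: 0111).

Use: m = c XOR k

Step 1: XOR ciphertext with key:
  Ciphertext: 1000
  Key:        0111
  XOR:        1111
Step 2: Plaintext = 1111 = 15 in decimal.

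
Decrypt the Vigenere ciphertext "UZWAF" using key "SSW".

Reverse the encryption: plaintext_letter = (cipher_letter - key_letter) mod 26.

Step 1: Extend key: SSWSS
Step 2: Decrypt each letter (c - k) mod 26:
  U(20) - S(18) = (20-18) mod 26 = 2 = C
  Z(25) - S(18) = (25-18) mod 26 = 7 = H
  W(22) - W(22) = (22-22) mod 26 = 0 = A
  A(0) - S(18) = (0-18) mod 26 = 8 = I
  F(5) - S(18) = (5-18) mod 26 = 13 = N
Plaintext: CHAIN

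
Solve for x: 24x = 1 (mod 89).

Step 1: We need x such that 24 * x = 1 (mod 89).
Step 2: Using the extended Euclidean algorithm or trial:
  24 * 26 = 624 = 7 * 89 + 1.
Step 3: Since 624 mod 89 = 1, the inverse is x = 26.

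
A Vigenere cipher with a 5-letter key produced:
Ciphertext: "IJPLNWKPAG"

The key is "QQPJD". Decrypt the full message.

Step 1: Key 'QQPJD' has length 5. Extended key: QQPJDQQPJD
Step 2: Decrypt each position:
  I(8) - Q(16) = 18 = S
  J(9) - Q(16) = 19 = T
  P(15) - P(15) = 0 = A
  L(11) - J(9) = 2 = C
  N(13) - D(3) = 10 = K
  W(22) - Q(16) = 6 = G
  K(10) - Q(16) = 20 = U
  P(15) - P(15) = 0 = A
  A(0) - J(9) = 17 = R
  G(6) - D(3) = 3 = D
Plaintext: STACKGUARD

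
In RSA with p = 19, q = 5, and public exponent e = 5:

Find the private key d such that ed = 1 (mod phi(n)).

Step 1: n = 19 * 5 = 95.
Step 2: phi(n) = 18 * 4 = 72.
Step 3: Find d such that 5 * d = 1 (mod 72).
Step 4: d = 5^(-1) mod 72 = 29.
Verification: 5 * 29 = 145 = 2 * 72 + 1.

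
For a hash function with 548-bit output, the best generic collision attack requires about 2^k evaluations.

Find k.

Step 1: The hash has a 548-bit output.
Step 2: Collision resistance means it should be infeasible to find any x != y with h(x) = h(y).
By the birthday bound, a generic collision search succeeds after about sqrt(2^548) = 2^(548/2) = 2^274 evaluations.
Step 3: Security level = 274 bits.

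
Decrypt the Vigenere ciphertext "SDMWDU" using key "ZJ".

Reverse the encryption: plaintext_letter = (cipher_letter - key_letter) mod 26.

Step 1: Extend key: ZJZJZJ
Step 2: Decrypt each letter (c - k) mod 26:
  S(18) - Z(25) = (18-25) mod 26 = 19 = T
  D(3) - J(9) = (3-9) mod 26 = 20 = U
  M(12) - Z(25) = (12-25) mod 26 = 13 = N
  W(22) - J(9) = (22-9) mod 26 = 13 = N
  D(3) - Z(25) = (3-25) mod 26 = 4 = E
  U(20) - J(9) = (20-9) mod 26 = 11 = L
Plaintext: TUNNEL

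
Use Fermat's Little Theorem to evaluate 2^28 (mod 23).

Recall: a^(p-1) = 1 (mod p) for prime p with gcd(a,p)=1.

Step 1: Since 23 is prime, by Fermat's Little Theorem: 2^22 = 1 (mod 23).
Step 2: Reduce exponent: 28 mod 22 = 6.
Step 3: So 2^28 = 2^6 (mod 23).
Step 4: 2^6 mod 23 = 18.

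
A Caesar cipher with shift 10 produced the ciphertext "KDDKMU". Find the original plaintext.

Step 1: Reverse the shift by subtracting 10 from each letter position.
  K (position 10) -> position (10-10) mod 26 = 0 -> A
  D (position 3) -> position (3-10) mod 26 = 19 -> T
  D (position 3) -> position (3-10) mod 26 = 19 -> T
  K (position 10) -> position (10-10) mod 26 = 0 -> A
  M (position 12) -> position (12-10) mod 26 = 2 -> C
  U (position 20) -> position (20-10) mod 26 = 10 -> K
Decrypted message: ATTACK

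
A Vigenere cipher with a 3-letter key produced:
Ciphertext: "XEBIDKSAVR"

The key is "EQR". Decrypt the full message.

Step 1: Key 'EQR' has length 3. Extended key: EQREQREQRE
Step 2: Decrypt each position:
  X(23) - E(4) = 19 = T
  E(4) - Q(16) = 14 = O
  B(1) - R(17) = 10 = K
  I(8) - E(4) = 4 = E
  D(3) - Q(16) = 13 = N
  K(10) - R(17) = 19 = T
  S(18) - E(4) = 14 = O
  A(0) - Q(16) = 10 = K
  V(21) - R(17) = 4 = E
  R(17) - E(4) = 13 = N
Plaintext: TOKENTOKEN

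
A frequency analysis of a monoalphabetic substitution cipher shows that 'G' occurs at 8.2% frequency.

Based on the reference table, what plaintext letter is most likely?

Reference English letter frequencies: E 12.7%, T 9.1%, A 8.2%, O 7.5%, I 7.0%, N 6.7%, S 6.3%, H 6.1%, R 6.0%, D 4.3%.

Step 1: The observed frequency is 8.2%.
Step 2: Compare with English frequencies:
  E: 12.7% (difference: 4.5%)
  T: 9.1% (difference: 0.9%)
  A: 8.2% (difference: 0.0%) <-- closest
  O: 7.5% (difference: 0.7%)
  I: 7.0% (difference: 1.2%)
  N: 6.7% (difference: 1.5%)
  S: 6.3% (difference: 1.9%)
  H: 6.1% (difference: 2.1%)
  R: 6.0% (difference: 2.2%)
  D: 4.3% (difference: 3.9%)
Step 3: 'G' most likely represents 'A' (frequency 8.2%).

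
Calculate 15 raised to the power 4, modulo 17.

Step 1: Compute 15^4 mod 17 step by step, reducing modulo 17 at each step.
  15^1 mod 17 = 15
  15^2 mod 17 = (15 * 15) mod 17 = 4
  15^3 mod 17 = (4 * 15) mod 17 = 9
  15^4 mod 17 = (9 * 15) mod 17 = 16
Step 2: Result = 16.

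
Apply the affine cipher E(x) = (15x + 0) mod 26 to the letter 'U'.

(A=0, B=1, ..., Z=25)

Step 1: Convert 'U' to number: x = 20.
Step 2: E(20) = (15 * 20 + 0) mod 26 = 300 mod 26 = 14.
Step 3: Convert 14 back to letter: O.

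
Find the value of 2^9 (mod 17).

Step 1: Compute 2^9 mod 17 step by step, reducing modulo 17 at each step.
  2^1 mod 17 = 2
  2^2 mod 17 = (2 * 2) mod 17 = 4
  2^3 mod 17 = (4 * 2) mod 17 = 8
  2^4 mod 17 = (8 * 2) mod 17 = 16
  2^5 mod 17 = (16 * 2) mod 17 = 15
  2^6 mod 17 = (15 * 2) mod 17 = 13
  2^7 mod 17 = (13 * 2) mod 17 = 9
  2^8 mod 17 = (9 * 2) mod 17 = 1
  2^9 mod 17 = (1 * 2) mod 17 = 2
Step 2: Result = 2.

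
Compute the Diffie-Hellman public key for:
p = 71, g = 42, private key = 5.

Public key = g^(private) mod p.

Step 1: A = g^a mod p = 42^5 mod 71.
  42^1 mod 71 = 42
  42^2 mod 71 = (42 * 42) mod 71 = 60
  42^3 mod 71 = (60 * 42) mod 71 = 35
  42^4 mod 71 = (35 * 42) mod 71 = 50
  42^5 mod 71 = (50 * 42) mod 71 = 41
Result: A = 41.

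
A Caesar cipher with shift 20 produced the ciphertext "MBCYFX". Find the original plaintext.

Step 1: Reverse the shift by subtracting 20 from each letter position.
  M (position 12) -> position (12-20) mod 26 = 18 -> S
  B (position 1) -> position (1-20) mod 26 = 7 -> H
  C (position 2) -> position (2-20) mod 26 = 8 -> I
  Y (position 24) -> position (24-20) mod 26 = 4 -> E
  F (position 5) -> position (5-20) mod 26 = 11 -> L
  X (position 23) -> position (23-20) mod 26 = 3 -> D
Decrypted message: SHIELD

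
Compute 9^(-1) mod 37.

Step 1: We need x such that 9 * x = 1 (mod 37).
Step 2: Using the extended Euclidean algorithm or trial:
  9 * 33 = 297 = 8 * 37 + 1.
Step 3: Since 297 mod 37 = 1, the inverse is x = 33.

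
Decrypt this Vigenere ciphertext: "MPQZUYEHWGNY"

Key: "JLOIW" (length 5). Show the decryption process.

Step 1: Key 'JLOIW' has length 5. Extended key: JLOIWJLOIWJL
Step 2: Decrypt each position:
  M(12) - J(9) = 3 = D
  P(15) - L(11) = 4 = E
  Q(16) - O(14) = 2 = C
  Z(25) - I(8) = 17 = R
  U(20) - W(22) = 24 = Y
  Y(24) - J(9) = 15 = P
  E(4) - L(11) = 19 = T
  H(7) - O(14) = 19 = T
  W(22) - I(8) = 14 = O
  G(6) - W(22) = 10 = K
  N(13) - J(9) = 4 = E
  Y(24) - L(11) = 13 = N
Plaintext: DECRYPTTOKEN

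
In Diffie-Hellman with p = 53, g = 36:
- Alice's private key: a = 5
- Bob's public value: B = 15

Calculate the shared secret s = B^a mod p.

Step 1: s = B^a mod p = 15^5 mod 53.
  15^1 mod 53 = 15
  15^2 mod 53 = (15 * 15) mod 53 = 13
  15^3 mod 53 = (13 * 15) mod 53 = 36
  15^4 mod 53 = (36 * 15) mod 53 = 10
  15^5 mod 53 = (10 * 15) mod 53 = 44
Result: shared secret = 44.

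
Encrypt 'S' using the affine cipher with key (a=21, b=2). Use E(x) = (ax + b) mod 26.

Step 1: Convert 'S' to number: x = 18.
Step 2: E(18) = (21 * 18 + 2) mod 26 = 380 mod 26 = 16.
Step 3: Convert 16 back to letter: Q.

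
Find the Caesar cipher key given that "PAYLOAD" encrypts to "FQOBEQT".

Step 1: Compare first letters: P (position 15) -> F (position 5).
Step 2: Shift = (5 - 15) mod 26 = 16.
The shift value is 16.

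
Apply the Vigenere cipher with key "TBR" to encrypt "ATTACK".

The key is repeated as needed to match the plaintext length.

Step 1: Repeat key to match plaintext length:
  Plaintext: ATTACK
  Key:       TBRTBR
Step 2: Encrypt each letter:
  A(0) + T(19) = (0+19) mod 26 = 19 = T
  T(19) + B(1) = (19+1) mod 26 = 20 = U
  T(19) + R(17) = (19+17) mod 26 = 10 = K
  A(0) + T(19) = (0+19) mod 26 = 19 = T
  C(2) + B(1) = (2+1) mod 26 = 3 = D
  K(10) + R(17) = (10+17) mod 26 = 1 = B
Ciphertext: TUKTDB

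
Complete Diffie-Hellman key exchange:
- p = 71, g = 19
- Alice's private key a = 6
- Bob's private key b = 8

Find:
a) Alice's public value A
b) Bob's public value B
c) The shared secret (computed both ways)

Step 1: A = g^a mod p = 19^6 mod 71 = 3.
Step 2: B = g^b mod p = 19^8 mod 71 = 18.
Step 3: Alice computes s = B^a mod p = 18^6 mod 71 = 29.
Step 4: Bob computes s = A^b mod p = 3^8 mod 71 = 29.
Both sides agree: shared secret = 29.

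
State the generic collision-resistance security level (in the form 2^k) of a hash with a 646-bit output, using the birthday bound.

Step 1: The birthday paradox gives collision probability ~50% after sqrt(2^n) = 2^(n/2) hashes.
Step 2: For 646-bit output: 2^(646/2) = 2^323.
Step 3: Approximately 2^323 hash computations needed.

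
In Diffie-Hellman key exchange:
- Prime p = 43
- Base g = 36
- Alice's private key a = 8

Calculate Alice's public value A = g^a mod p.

Step 1: A = g^a mod p = 36^8 mod 43.
  36^1 mod 43 = 36
  36^2 mod 43 = (36 * 36) mod 43 = 6
  36^3 mod 43 = (6 * 36) mod 43 = 1
  36^4 mod 43 = (1 * 36) mod 43 = 36
  36^5 mod 43 = (36 * 36) mod 43 = 6
  36^6 mod 43 = (6 * 36) mod 43 = 1
  36^7 mod 43 = (1 * 36) mod 43 = 36
  36^8 mod 43 = (36 * 36) mod 43 = 6
Result: A = 6.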